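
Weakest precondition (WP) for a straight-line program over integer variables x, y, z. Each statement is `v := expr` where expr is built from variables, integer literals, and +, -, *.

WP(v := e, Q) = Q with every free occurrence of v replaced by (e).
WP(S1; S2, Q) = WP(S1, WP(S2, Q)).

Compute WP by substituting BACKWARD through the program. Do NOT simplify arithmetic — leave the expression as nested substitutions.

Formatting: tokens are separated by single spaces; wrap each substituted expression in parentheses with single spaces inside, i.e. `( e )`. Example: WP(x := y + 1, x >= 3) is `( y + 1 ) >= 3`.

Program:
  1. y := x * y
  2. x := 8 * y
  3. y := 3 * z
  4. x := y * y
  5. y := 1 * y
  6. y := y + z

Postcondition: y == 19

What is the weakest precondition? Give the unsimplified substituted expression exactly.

Answer: ( ( 1 * ( 3 * z ) ) + z ) == 19

Derivation:
post: y == 19
stmt 6: y := y + z  -- replace 1 occurrence(s) of y with (y + z)
  => ( y + z ) == 19
stmt 5: y := 1 * y  -- replace 1 occurrence(s) of y with (1 * y)
  => ( ( 1 * y ) + z ) == 19
stmt 4: x := y * y  -- replace 0 occurrence(s) of x with (y * y)
  => ( ( 1 * y ) + z ) == 19
stmt 3: y := 3 * z  -- replace 1 occurrence(s) of y with (3 * z)
  => ( ( 1 * ( 3 * z ) ) + z ) == 19
stmt 2: x := 8 * y  -- replace 0 occurrence(s) of x with (8 * y)
  => ( ( 1 * ( 3 * z ) ) + z ) == 19
stmt 1: y := x * y  -- replace 0 occurrence(s) of y with (x * y)
  => ( ( 1 * ( 3 * z ) ) + z ) == 19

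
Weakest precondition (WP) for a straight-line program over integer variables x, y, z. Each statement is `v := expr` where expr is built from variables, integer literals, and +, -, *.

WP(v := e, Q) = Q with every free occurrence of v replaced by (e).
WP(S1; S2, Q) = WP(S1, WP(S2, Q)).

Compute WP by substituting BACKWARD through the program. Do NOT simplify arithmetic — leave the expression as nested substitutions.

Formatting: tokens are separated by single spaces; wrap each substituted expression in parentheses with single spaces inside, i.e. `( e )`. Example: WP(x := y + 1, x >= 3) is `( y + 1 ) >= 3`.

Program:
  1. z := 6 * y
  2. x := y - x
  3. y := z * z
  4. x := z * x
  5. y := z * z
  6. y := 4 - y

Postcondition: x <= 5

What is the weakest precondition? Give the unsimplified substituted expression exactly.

post: x <= 5
stmt 6: y := 4 - y  -- replace 0 occurrence(s) of y with (4 - y)
  => x <= 5
stmt 5: y := z * z  -- replace 0 occurrence(s) of y with (z * z)
  => x <= 5
stmt 4: x := z * x  -- replace 1 occurrence(s) of x with (z * x)
  => ( z * x ) <= 5
stmt 3: y := z * z  -- replace 0 occurrence(s) of y with (z * z)
  => ( z * x ) <= 5
stmt 2: x := y - x  -- replace 1 occurrence(s) of x with (y - x)
  => ( z * ( y - x ) ) <= 5
stmt 1: z := 6 * y  -- replace 1 occurrence(s) of z with (6 * y)
  => ( ( 6 * y ) * ( y - x ) ) <= 5

Answer: ( ( 6 * y ) * ( y - x ) ) <= 5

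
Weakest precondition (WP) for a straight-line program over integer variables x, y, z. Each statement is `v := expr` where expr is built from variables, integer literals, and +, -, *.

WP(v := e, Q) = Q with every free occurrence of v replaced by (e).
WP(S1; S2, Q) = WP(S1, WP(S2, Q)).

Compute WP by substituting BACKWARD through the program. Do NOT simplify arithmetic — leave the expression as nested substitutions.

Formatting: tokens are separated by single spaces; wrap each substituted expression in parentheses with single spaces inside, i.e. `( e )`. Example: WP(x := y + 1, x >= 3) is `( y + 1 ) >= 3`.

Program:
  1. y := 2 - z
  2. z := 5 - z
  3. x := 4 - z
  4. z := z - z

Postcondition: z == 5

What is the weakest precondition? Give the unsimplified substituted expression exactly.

Answer: ( ( 5 - z ) - ( 5 - z ) ) == 5

Derivation:
post: z == 5
stmt 4: z := z - z  -- replace 1 occurrence(s) of z with (z - z)
  => ( z - z ) == 5
stmt 3: x := 4 - z  -- replace 0 occurrence(s) of x with (4 - z)
  => ( z - z ) == 5
stmt 2: z := 5 - z  -- replace 2 occurrence(s) of z with (5 - z)
  => ( ( 5 - z ) - ( 5 - z ) ) == 5
stmt 1: y := 2 - z  -- replace 0 occurrence(s) of y with (2 - z)
  => ( ( 5 - z ) - ( 5 - z ) ) == 5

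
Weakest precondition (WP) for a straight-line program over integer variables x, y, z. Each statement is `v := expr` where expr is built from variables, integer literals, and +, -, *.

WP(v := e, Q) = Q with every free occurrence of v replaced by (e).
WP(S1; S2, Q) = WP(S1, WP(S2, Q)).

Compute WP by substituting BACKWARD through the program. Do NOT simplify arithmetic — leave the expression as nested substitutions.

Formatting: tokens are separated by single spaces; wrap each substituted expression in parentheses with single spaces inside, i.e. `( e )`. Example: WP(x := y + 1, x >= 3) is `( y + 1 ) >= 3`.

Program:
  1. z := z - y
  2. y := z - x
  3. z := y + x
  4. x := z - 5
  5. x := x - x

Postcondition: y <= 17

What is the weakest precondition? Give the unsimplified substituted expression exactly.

post: y <= 17
stmt 5: x := x - x  -- replace 0 occurrence(s) of x with (x - x)
  => y <= 17
stmt 4: x := z - 5  -- replace 0 occurrence(s) of x with (z - 5)
  => y <= 17
stmt 3: z := y + x  -- replace 0 occurrence(s) of z with (y + x)
  => y <= 17
stmt 2: y := z - x  -- replace 1 occurrence(s) of y with (z - x)
  => ( z - x ) <= 17
stmt 1: z := z - y  -- replace 1 occurrence(s) of z with (z - y)
  => ( ( z - y ) - x ) <= 17

Answer: ( ( z - y ) - x ) <= 17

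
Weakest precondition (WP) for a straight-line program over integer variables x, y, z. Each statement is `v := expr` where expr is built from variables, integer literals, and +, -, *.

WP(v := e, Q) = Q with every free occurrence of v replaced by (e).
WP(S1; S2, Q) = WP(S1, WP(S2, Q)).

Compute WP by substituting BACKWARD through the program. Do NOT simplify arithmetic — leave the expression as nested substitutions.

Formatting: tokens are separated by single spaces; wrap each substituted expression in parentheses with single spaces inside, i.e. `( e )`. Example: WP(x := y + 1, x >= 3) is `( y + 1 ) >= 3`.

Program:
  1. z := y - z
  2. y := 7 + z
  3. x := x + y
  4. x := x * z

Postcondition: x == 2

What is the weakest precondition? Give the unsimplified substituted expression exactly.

post: x == 2
stmt 4: x := x * z  -- replace 1 occurrence(s) of x with (x * z)
  => ( x * z ) == 2
stmt 3: x := x + y  -- replace 1 occurrence(s) of x with (x + y)
  => ( ( x + y ) * z ) == 2
stmt 2: y := 7 + z  -- replace 1 occurrence(s) of y with (7 + z)
  => ( ( x + ( 7 + z ) ) * z ) == 2
stmt 1: z := y - z  -- replace 2 occurrence(s) of z with (y - z)
  => ( ( x + ( 7 + ( y - z ) ) ) * ( y - z ) ) == 2

Answer: ( ( x + ( 7 + ( y - z ) ) ) * ( y - z ) ) == 2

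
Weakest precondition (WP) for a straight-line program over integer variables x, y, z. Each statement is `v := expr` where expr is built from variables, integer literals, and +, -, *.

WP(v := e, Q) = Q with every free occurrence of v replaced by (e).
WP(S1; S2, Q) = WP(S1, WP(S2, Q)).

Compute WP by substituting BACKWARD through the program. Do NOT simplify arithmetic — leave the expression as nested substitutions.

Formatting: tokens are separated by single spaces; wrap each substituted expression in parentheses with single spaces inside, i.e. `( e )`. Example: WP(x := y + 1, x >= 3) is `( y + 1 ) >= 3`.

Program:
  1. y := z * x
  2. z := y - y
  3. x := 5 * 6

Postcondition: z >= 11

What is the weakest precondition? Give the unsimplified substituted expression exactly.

post: z >= 11
stmt 3: x := 5 * 6  -- replace 0 occurrence(s) of x with (5 * 6)
  => z >= 11
stmt 2: z := y - y  -- replace 1 occurrence(s) of z with (y - y)
  => ( y - y ) >= 11
stmt 1: y := z * x  -- replace 2 occurrence(s) of y with (z * x)
  => ( ( z * x ) - ( z * x ) ) >= 11

Answer: ( ( z * x ) - ( z * x ) ) >= 11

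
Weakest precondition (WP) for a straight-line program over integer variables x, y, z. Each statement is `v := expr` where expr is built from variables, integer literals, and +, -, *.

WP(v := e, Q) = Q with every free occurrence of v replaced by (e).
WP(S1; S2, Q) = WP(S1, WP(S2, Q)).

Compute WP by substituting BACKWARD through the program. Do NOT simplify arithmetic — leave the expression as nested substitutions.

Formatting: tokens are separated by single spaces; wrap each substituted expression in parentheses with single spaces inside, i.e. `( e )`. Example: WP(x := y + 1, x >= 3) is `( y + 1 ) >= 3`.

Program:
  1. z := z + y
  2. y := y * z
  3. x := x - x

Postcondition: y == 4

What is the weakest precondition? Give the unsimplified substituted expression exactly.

Answer: ( y * ( z + y ) ) == 4

Derivation:
post: y == 4
stmt 3: x := x - x  -- replace 0 occurrence(s) of x with (x - x)
  => y == 4
stmt 2: y := y * z  -- replace 1 occurrence(s) of y with (y * z)
  => ( y * z ) == 4
stmt 1: z := z + y  -- replace 1 occurrence(s) of z with (z + y)
  => ( y * ( z + y ) ) == 4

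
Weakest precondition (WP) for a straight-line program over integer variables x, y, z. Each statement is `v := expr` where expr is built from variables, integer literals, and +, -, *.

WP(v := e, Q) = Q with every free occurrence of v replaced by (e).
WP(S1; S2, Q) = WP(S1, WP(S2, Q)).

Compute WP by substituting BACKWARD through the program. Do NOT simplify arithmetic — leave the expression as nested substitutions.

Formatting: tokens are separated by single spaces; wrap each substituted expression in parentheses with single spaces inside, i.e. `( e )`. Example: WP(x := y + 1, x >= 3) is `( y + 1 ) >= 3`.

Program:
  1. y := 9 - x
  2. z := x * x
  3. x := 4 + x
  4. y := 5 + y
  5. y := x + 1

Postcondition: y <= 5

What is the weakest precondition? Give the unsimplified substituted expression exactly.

post: y <= 5
stmt 5: y := x + 1  -- replace 1 occurrence(s) of y with (x + 1)
  => ( x + 1 ) <= 5
stmt 4: y := 5 + y  -- replace 0 occurrence(s) of y with (5 + y)
  => ( x + 1 ) <= 5
stmt 3: x := 4 + x  -- replace 1 occurrence(s) of x with (4 + x)
  => ( ( 4 + x ) + 1 ) <= 5
stmt 2: z := x * x  -- replace 0 occurrence(s) of z with (x * x)
  => ( ( 4 + x ) + 1 ) <= 5
stmt 1: y := 9 - x  -- replace 0 occurrence(s) of y with (9 - x)
  => ( ( 4 + x ) + 1 ) <= 5

Answer: ( ( 4 + x ) + 1 ) <= 5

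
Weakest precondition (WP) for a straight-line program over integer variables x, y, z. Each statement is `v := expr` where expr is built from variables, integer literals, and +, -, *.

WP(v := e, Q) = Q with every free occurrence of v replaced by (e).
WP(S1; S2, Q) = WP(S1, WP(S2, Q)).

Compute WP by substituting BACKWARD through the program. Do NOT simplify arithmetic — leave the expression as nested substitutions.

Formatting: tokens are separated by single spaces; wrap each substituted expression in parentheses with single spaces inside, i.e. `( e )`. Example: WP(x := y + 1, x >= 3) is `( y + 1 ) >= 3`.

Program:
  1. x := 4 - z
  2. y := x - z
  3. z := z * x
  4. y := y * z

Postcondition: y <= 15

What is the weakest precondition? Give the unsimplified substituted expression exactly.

Answer: ( ( ( 4 - z ) - z ) * ( z * ( 4 - z ) ) ) <= 15

Derivation:
post: y <= 15
stmt 4: y := y * z  -- replace 1 occurrence(s) of y with (y * z)
  => ( y * z ) <= 15
stmt 3: z := z * x  -- replace 1 occurrence(s) of z with (z * x)
  => ( y * ( z * x ) ) <= 15
stmt 2: y := x - z  -- replace 1 occurrence(s) of y with (x - z)
  => ( ( x - z ) * ( z * x ) ) <= 15
stmt 1: x := 4 - z  -- replace 2 occurrence(s) of x with (4 - z)
  => ( ( ( 4 - z ) - z ) * ( z * ( 4 - z ) ) ) <= 15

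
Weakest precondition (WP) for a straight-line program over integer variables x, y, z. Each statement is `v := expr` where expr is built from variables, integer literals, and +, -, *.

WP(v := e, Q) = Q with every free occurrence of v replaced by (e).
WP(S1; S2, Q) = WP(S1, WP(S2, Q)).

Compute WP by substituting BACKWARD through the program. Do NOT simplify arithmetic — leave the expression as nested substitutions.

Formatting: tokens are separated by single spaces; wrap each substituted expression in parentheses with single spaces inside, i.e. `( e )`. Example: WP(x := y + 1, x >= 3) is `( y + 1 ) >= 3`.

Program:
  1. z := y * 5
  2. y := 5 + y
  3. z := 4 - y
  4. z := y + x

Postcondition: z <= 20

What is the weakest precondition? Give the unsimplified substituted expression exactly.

Answer: ( ( 5 + y ) + x ) <= 20

Derivation:
post: z <= 20
stmt 4: z := y + x  -- replace 1 occurrence(s) of z with (y + x)
  => ( y + x ) <= 20
stmt 3: z := 4 - y  -- replace 0 occurrence(s) of z with (4 - y)
  => ( y + x ) <= 20
stmt 2: y := 5 + y  -- replace 1 occurrence(s) of y with (5 + y)
  => ( ( 5 + y ) + x ) <= 20
stmt 1: z := y * 5  -- replace 0 occurrence(s) of z with (y * 5)
  => ( ( 5 + y ) + x ) <= 20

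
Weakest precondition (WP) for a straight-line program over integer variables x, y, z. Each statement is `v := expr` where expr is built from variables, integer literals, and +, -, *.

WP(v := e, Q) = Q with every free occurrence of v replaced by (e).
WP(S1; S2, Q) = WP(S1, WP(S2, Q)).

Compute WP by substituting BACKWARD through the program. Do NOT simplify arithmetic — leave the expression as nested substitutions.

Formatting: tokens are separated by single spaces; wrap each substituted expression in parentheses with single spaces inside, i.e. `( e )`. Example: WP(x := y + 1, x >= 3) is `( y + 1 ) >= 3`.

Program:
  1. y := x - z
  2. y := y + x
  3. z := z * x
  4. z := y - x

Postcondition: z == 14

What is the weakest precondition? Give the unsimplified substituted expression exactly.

Answer: ( ( ( x - z ) + x ) - x ) == 14

Derivation:
post: z == 14
stmt 4: z := y - x  -- replace 1 occurrence(s) of z with (y - x)
  => ( y - x ) == 14
stmt 3: z := z * x  -- replace 0 occurrence(s) of z with (z * x)
  => ( y - x ) == 14
stmt 2: y := y + x  -- replace 1 occurrence(s) of y with (y + x)
  => ( ( y + x ) - x ) == 14
stmt 1: y := x - z  -- replace 1 occurrence(s) of y with (x - z)
  => ( ( ( x - z ) + x ) - x ) == 14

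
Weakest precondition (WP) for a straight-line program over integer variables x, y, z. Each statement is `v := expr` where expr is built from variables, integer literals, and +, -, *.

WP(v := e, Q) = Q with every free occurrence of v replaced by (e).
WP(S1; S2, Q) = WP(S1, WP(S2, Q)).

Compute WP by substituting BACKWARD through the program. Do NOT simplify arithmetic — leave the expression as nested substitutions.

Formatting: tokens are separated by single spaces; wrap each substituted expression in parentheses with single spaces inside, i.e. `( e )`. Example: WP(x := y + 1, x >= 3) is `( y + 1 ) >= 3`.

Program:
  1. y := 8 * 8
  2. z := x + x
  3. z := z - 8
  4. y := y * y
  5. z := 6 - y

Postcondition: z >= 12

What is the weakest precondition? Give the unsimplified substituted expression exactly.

post: z >= 12
stmt 5: z := 6 - y  -- replace 1 occurrence(s) of z with (6 - y)
  => ( 6 - y ) >= 12
stmt 4: y := y * y  -- replace 1 occurrence(s) of y with (y * y)
  => ( 6 - ( y * y ) ) >= 12
stmt 3: z := z - 8  -- replace 0 occurrence(s) of z with (z - 8)
  => ( 6 - ( y * y ) ) >= 12
stmt 2: z := x + x  -- replace 0 occurrence(s) of z with (x + x)
  => ( 6 - ( y * y ) ) >= 12
stmt 1: y := 8 * 8  -- replace 2 occurrence(s) of y with (8 * 8)
  => ( 6 - ( ( 8 * 8 ) * ( 8 * 8 ) ) ) >= 12

Answer: ( 6 - ( ( 8 * 8 ) * ( 8 * 8 ) ) ) >= 12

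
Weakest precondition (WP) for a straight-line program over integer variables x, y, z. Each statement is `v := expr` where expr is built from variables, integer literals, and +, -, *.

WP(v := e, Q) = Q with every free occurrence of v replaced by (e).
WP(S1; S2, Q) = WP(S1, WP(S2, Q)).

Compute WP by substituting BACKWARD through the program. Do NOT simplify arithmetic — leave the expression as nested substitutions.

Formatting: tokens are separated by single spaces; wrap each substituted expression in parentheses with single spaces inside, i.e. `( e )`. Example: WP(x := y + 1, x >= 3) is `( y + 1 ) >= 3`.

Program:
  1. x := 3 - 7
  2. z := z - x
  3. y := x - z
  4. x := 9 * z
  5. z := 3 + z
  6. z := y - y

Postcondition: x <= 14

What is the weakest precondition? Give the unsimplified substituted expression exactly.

post: x <= 14
stmt 6: z := y - y  -- replace 0 occurrence(s) of z with (y - y)
  => x <= 14
stmt 5: z := 3 + z  -- replace 0 occurrence(s) of z with (3 + z)
  => x <= 14
stmt 4: x := 9 * z  -- replace 1 occurrence(s) of x with (9 * z)
  => ( 9 * z ) <= 14
stmt 3: y := x - z  -- replace 0 occurrence(s) of y with (x - z)
  => ( 9 * z ) <= 14
stmt 2: z := z - x  -- replace 1 occurrence(s) of z with (z - x)
  => ( 9 * ( z - x ) ) <= 14
stmt 1: x := 3 - 7  -- replace 1 occurrence(s) of x with (3 - 7)
  => ( 9 * ( z - ( 3 - 7 ) ) ) <= 14

Answer: ( 9 * ( z - ( 3 - 7 ) ) ) <= 14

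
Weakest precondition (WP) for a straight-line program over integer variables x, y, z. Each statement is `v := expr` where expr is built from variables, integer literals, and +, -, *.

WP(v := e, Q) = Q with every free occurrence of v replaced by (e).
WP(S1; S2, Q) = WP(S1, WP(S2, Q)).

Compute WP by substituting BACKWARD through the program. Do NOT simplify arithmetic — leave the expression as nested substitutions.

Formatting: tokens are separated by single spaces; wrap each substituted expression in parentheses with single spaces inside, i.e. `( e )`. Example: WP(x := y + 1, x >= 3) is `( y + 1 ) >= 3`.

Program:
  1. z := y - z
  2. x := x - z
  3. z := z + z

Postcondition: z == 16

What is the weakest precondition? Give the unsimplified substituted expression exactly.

post: z == 16
stmt 3: z := z + z  -- replace 1 occurrence(s) of z with (z + z)
  => ( z + z ) == 16
stmt 2: x := x - z  -- replace 0 occurrence(s) of x with (x - z)
  => ( z + z ) == 16
stmt 1: z := y - z  -- replace 2 occurrence(s) of z with (y - z)
  => ( ( y - z ) + ( y - z ) ) == 16

Answer: ( ( y - z ) + ( y - z ) ) == 16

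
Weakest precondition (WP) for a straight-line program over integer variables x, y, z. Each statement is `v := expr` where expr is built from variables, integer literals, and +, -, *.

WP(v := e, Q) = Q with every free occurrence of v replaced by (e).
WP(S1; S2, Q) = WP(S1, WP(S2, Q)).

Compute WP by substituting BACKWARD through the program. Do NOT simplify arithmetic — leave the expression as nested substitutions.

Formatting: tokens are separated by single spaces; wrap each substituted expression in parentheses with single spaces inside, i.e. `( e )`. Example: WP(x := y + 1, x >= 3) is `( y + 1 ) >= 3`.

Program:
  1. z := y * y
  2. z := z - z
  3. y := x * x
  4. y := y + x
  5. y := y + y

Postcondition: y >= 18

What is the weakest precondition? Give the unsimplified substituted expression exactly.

post: y >= 18
stmt 5: y := y + y  -- replace 1 occurrence(s) of y with (y + y)
  => ( y + y ) >= 18
stmt 4: y := y + x  -- replace 2 occurrence(s) of y with (y + x)
  => ( ( y + x ) + ( y + x ) ) >= 18
stmt 3: y := x * x  -- replace 2 occurrence(s) of y with (x * x)
  => ( ( ( x * x ) + x ) + ( ( x * x ) + x ) ) >= 18
stmt 2: z := z - z  -- replace 0 occurrence(s) of z with (z - z)
  => ( ( ( x * x ) + x ) + ( ( x * x ) + x ) ) >= 18
stmt 1: z := y * y  -- replace 0 occurrence(s) of z with (y * y)
  => ( ( ( x * x ) + x ) + ( ( x * x ) + x ) ) >= 18

Answer: ( ( ( x * x ) + x ) + ( ( x * x ) + x ) ) >= 18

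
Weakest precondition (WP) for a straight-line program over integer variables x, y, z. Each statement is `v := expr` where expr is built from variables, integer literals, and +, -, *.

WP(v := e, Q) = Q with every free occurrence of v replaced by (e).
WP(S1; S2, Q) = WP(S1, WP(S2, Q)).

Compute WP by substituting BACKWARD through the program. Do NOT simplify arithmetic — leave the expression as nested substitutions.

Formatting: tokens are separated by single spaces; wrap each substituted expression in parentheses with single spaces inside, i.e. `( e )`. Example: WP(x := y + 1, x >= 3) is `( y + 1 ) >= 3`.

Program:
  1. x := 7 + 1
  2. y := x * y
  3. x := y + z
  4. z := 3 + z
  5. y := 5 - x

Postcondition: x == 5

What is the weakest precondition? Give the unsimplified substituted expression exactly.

Answer: ( ( ( 7 + 1 ) * y ) + z ) == 5

Derivation:
post: x == 5
stmt 5: y := 5 - x  -- replace 0 occurrence(s) of y with (5 - x)
  => x == 5
stmt 4: z := 3 + z  -- replace 0 occurrence(s) of z with (3 + z)
  => x == 5
stmt 3: x := y + z  -- replace 1 occurrence(s) of x with (y + z)
  => ( y + z ) == 5
stmt 2: y := x * y  -- replace 1 occurrence(s) of y with (x * y)
  => ( ( x * y ) + z ) == 5
stmt 1: x := 7 + 1  -- replace 1 occurrence(s) of x with (7 + 1)
  => ( ( ( 7 + 1 ) * y ) + z ) == 5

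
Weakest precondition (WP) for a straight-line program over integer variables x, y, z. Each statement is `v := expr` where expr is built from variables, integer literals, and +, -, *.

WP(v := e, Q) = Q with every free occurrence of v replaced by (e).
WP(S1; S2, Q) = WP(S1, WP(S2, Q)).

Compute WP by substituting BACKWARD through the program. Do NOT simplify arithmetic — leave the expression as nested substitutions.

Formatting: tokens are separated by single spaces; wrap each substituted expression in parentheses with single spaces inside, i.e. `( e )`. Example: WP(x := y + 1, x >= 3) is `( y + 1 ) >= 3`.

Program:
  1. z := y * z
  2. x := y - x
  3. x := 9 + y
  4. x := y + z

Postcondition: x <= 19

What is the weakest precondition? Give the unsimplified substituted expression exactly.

post: x <= 19
stmt 4: x := y + z  -- replace 1 occurrence(s) of x with (y + z)
  => ( y + z ) <= 19
stmt 3: x := 9 + y  -- replace 0 occurrence(s) of x with (9 + y)
  => ( y + z ) <= 19
stmt 2: x := y - x  -- replace 0 occurrence(s) of x with (y - x)
  => ( y + z ) <= 19
stmt 1: z := y * z  -- replace 1 occurrence(s) of z with (y * z)
  => ( y + ( y * z ) ) <= 19

Answer: ( y + ( y * z ) ) <= 19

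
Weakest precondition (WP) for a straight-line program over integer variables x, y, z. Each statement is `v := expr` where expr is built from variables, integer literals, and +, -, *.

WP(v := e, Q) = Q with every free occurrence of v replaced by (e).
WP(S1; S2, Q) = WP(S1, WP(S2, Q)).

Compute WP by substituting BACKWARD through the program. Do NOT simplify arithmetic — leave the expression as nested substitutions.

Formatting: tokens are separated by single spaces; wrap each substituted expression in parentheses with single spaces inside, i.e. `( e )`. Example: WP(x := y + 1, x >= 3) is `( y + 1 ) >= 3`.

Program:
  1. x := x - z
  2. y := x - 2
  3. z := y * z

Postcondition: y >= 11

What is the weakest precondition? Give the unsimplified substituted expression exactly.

Answer: ( ( x - z ) - 2 ) >= 11

Derivation:
post: y >= 11
stmt 3: z := y * z  -- replace 0 occurrence(s) of z with (y * z)
  => y >= 11
stmt 2: y := x - 2  -- replace 1 occurrence(s) of y with (x - 2)
  => ( x - 2 ) >= 11
stmt 1: x := x - z  -- replace 1 occurrence(s) of x with (x - z)
  => ( ( x - z ) - 2 ) >= 11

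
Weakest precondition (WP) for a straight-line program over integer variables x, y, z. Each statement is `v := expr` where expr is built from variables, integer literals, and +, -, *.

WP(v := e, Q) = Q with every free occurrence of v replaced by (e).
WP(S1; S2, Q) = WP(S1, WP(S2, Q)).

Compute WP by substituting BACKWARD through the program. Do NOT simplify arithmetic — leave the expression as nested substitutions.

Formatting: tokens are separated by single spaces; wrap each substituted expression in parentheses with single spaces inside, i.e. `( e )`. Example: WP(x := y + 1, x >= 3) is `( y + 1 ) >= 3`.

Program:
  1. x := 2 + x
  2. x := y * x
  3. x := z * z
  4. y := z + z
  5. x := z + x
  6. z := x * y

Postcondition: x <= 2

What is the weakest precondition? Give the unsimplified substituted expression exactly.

Answer: ( z + ( z * z ) ) <= 2

Derivation:
post: x <= 2
stmt 6: z := x * y  -- replace 0 occurrence(s) of z with (x * y)
  => x <= 2
stmt 5: x := z + x  -- replace 1 occurrence(s) of x with (z + x)
  => ( z + x ) <= 2
stmt 4: y := z + z  -- replace 0 occurrence(s) of y with (z + z)
  => ( z + x ) <= 2
stmt 3: x := z * z  -- replace 1 occurrence(s) of x with (z * z)
  => ( z + ( z * z ) ) <= 2
stmt 2: x := y * x  -- replace 0 occurrence(s) of x with (y * x)
  => ( z + ( z * z ) ) <= 2
stmt 1: x := 2 + x  -- replace 0 occurrence(s) of x with (2 + x)
  => ( z + ( z * z ) ) <= 2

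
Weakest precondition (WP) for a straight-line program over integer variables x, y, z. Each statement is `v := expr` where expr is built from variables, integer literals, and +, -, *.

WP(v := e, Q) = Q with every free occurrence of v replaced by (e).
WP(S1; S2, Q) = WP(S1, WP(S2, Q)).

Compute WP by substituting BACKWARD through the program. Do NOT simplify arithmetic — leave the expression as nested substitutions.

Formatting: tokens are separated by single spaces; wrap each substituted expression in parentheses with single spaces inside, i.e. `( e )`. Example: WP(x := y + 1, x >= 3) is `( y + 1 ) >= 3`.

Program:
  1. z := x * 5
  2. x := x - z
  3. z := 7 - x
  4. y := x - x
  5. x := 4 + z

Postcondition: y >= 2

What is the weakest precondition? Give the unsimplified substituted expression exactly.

post: y >= 2
stmt 5: x := 4 + z  -- replace 0 occurrence(s) of x with (4 + z)
  => y >= 2
stmt 4: y := x - x  -- replace 1 occurrence(s) of y with (x - x)
  => ( x - x ) >= 2
stmt 3: z := 7 - x  -- replace 0 occurrence(s) of z with (7 - x)
  => ( x - x ) >= 2
stmt 2: x := x - z  -- replace 2 occurrence(s) of x with (x - z)
  => ( ( x - z ) - ( x - z ) ) >= 2
stmt 1: z := x * 5  -- replace 2 occurrence(s) of z with (x * 5)
  => ( ( x - ( x * 5 ) ) - ( x - ( x * 5 ) ) ) >= 2

Answer: ( ( x - ( x * 5 ) ) - ( x - ( x * 5 ) ) ) >= 2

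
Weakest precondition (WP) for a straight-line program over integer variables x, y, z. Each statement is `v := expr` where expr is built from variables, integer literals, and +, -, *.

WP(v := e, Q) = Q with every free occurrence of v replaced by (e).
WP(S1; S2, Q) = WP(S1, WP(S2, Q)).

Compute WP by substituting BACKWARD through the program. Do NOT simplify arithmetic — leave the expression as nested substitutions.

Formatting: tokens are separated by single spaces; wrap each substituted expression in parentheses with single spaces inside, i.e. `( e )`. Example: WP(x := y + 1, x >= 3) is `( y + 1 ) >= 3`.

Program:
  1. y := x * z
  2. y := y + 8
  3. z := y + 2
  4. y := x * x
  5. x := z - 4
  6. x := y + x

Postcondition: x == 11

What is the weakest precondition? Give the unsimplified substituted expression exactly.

post: x == 11
stmt 6: x := y + x  -- replace 1 occurrence(s) of x with (y + x)
  => ( y + x ) == 11
stmt 5: x := z - 4  -- replace 1 occurrence(s) of x with (z - 4)
  => ( y + ( z - 4 ) ) == 11
stmt 4: y := x * x  -- replace 1 occurrence(s) of y with (x * x)
  => ( ( x * x ) + ( z - 4 ) ) == 11
stmt 3: z := y + 2  -- replace 1 occurrence(s) of z with (y + 2)
  => ( ( x * x ) + ( ( y + 2 ) - 4 ) ) == 11
stmt 2: y := y + 8  -- replace 1 occurrence(s) of y with (y + 8)
  => ( ( x * x ) + ( ( ( y + 8 ) + 2 ) - 4 ) ) == 11
stmt 1: y := x * z  -- replace 1 occurrence(s) of y with (x * z)
  => ( ( x * x ) + ( ( ( ( x * z ) + 8 ) + 2 ) - 4 ) ) == 11

Answer: ( ( x * x ) + ( ( ( ( x * z ) + 8 ) + 2 ) - 4 ) ) == 11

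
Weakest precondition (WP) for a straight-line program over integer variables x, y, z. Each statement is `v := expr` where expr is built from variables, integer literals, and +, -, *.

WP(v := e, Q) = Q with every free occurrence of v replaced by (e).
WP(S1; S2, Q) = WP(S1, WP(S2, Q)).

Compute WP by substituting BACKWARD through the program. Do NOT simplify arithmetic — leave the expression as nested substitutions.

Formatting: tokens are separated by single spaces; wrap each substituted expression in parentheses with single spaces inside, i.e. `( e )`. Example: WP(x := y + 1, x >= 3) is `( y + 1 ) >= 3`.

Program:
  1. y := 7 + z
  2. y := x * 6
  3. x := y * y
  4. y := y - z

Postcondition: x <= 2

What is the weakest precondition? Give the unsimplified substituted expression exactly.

post: x <= 2
stmt 4: y := y - z  -- replace 0 occurrence(s) of y with (y - z)
  => x <= 2
stmt 3: x := y * y  -- replace 1 occurrence(s) of x with (y * y)
  => ( y * y ) <= 2
stmt 2: y := x * 6  -- replace 2 occurrence(s) of y with (x * 6)
  => ( ( x * 6 ) * ( x * 6 ) ) <= 2
stmt 1: y := 7 + z  -- replace 0 occurrence(s) of y with (7 + z)
  => ( ( x * 6 ) * ( x * 6 ) ) <= 2

Answer: ( ( x * 6 ) * ( x * 6 ) ) <= 2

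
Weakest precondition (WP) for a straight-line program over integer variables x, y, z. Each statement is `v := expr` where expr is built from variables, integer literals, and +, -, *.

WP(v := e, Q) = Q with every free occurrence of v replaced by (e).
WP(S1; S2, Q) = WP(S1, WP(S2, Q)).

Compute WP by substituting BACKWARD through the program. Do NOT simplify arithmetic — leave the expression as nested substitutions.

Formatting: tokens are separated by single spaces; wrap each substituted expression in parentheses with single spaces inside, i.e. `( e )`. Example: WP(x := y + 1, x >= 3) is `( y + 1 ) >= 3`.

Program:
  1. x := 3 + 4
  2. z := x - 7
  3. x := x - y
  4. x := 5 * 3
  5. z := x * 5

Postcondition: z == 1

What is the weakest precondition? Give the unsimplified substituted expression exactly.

Answer: ( ( 5 * 3 ) * 5 ) == 1

Derivation:
post: z == 1
stmt 5: z := x * 5  -- replace 1 occurrence(s) of z with (x * 5)
  => ( x * 5 ) == 1
stmt 4: x := 5 * 3  -- replace 1 occurrence(s) of x with (5 * 3)
  => ( ( 5 * 3 ) * 5 ) == 1
stmt 3: x := x - y  -- replace 0 occurrence(s) of x with (x - y)
  => ( ( 5 * 3 ) * 5 ) == 1
stmt 2: z := x - 7  -- replace 0 occurrence(s) of z with (x - 7)
  => ( ( 5 * 3 ) * 5 ) == 1
stmt 1: x := 3 + 4  -- replace 0 occurrence(s) of x with (3 + 4)
  => ( ( 5 * 3 ) * 5 ) == 1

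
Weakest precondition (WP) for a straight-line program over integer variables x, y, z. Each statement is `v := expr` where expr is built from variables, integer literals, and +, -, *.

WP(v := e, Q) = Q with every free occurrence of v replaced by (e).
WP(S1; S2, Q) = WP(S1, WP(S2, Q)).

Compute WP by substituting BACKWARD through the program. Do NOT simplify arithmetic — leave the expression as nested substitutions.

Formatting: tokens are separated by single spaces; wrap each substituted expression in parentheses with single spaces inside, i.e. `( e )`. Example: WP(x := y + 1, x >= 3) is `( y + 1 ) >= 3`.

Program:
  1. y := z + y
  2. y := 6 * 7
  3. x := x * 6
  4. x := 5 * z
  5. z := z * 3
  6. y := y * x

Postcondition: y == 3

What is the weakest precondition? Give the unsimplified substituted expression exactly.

Answer: ( ( 6 * 7 ) * ( 5 * z ) ) == 3

Derivation:
post: y == 3
stmt 6: y := y * x  -- replace 1 occurrence(s) of y with (y * x)
  => ( y * x ) == 3
stmt 5: z := z * 3  -- replace 0 occurrence(s) of z with (z * 3)
  => ( y * x ) == 3
stmt 4: x := 5 * z  -- replace 1 occurrence(s) of x with (5 * z)
  => ( y * ( 5 * z ) ) == 3
stmt 3: x := x * 6  -- replace 0 occurrence(s) of x with (x * 6)
  => ( y * ( 5 * z ) ) == 3
stmt 2: y := 6 * 7  -- replace 1 occurrence(s) of y with (6 * 7)
  => ( ( 6 * 7 ) * ( 5 * z ) ) == 3
stmt 1: y := z + y  -- replace 0 occurrence(s) of y with (z + y)
  => ( ( 6 * 7 ) * ( 5 * z ) ) == 3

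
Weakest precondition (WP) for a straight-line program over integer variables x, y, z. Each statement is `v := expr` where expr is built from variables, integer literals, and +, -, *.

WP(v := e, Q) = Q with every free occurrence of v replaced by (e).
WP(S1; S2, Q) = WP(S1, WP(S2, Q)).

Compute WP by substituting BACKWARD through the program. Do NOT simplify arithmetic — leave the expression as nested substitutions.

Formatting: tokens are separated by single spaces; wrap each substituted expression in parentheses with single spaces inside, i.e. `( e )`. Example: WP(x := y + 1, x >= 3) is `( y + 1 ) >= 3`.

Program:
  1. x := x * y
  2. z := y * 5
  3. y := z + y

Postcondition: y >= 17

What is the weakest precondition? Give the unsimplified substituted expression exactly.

Answer: ( ( y * 5 ) + y ) >= 17

Derivation:
post: y >= 17
stmt 3: y := z + y  -- replace 1 occurrence(s) of y with (z + y)
  => ( z + y ) >= 17
stmt 2: z := y * 5  -- replace 1 occurrence(s) of z with (y * 5)
  => ( ( y * 5 ) + y ) >= 17
stmt 1: x := x * y  -- replace 0 occurrence(s) of x with (x * y)
  => ( ( y * 5 ) + y ) >= 17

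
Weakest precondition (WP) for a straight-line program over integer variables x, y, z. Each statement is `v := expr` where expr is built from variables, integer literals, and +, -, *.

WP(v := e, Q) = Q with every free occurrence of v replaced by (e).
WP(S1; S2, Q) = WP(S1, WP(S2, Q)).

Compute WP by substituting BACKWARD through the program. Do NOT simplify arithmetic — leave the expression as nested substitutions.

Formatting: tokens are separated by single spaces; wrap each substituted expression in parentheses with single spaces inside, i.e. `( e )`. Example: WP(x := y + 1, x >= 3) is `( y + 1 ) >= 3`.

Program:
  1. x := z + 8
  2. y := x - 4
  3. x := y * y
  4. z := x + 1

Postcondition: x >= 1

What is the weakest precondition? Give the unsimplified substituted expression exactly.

post: x >= 1
stmt 4: z := x + 1  -- replace 0 occurrence(s) of z with (x + 1)
  => x >= 1
stmt 3: x := y * y  -- replace 1 occurrence(s) of x with (y * y)
  => ( y * y ) >= 1
stmt 2: y := x - 4  -- replace 2 occurrence(s) of y with (x - 4)
  => ( ( x - 4 ) * ( x - 4 ) ) >= 1
stmt 1: x := z + 8  -- replace 2 occurrence(s) of x with (z + 8)
  => ( ( ( z + 8 ) - 4 ) * ( ( z + 8 ) - 4 ) ) >= 1

Answer: ( ( ( z + 8 ) - 4 ) * ( ( z + 8 ) - 4 ) ) >= 1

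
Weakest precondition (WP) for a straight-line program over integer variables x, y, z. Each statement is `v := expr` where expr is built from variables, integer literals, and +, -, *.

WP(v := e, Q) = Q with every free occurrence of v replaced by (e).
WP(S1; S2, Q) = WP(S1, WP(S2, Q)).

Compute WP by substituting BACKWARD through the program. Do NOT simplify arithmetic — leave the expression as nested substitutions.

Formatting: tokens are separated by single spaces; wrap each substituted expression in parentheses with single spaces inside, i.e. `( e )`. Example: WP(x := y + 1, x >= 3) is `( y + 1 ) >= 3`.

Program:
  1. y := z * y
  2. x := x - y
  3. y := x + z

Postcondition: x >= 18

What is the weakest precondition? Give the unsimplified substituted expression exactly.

Answer: ( x - ( z * y ) ) >= 18

Derivation:
post: x >= 18
stmt 3: y := x + z  -- replace 0 occurrence(s) of y with (x + z)
  => x >= 18
stmt 2: x := x - y  -- replace 1 occurrence(s) of x with (x - y)
  => ( x - y ) >= 18
stmt 1: y := z * y  -- replace 1 occurrence(s) of y with (z * y)
  => ( x - ( z * y ) ) >= 18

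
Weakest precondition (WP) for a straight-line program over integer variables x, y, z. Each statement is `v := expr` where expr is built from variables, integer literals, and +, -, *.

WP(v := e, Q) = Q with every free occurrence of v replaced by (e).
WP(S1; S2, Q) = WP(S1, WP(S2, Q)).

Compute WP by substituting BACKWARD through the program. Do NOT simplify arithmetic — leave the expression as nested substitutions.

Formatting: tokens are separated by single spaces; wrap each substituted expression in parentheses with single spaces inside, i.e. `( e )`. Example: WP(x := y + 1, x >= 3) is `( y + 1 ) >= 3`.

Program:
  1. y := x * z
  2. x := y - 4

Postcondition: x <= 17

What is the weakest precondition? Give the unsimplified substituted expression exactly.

Answer: ( ( x * z ) - 4 ) <= 17

Derivation:
post: x <= 17
stmt 2: x := y - 4  -- replace 1 occurrence(s) of x with (y - 4)
  => ( y - 4 ) <= 17
stmt 1: y := x * z  -- replace 1 occurrence(s) of y with (x * z)
  => ( ( x * z ) - 4 ) <= 17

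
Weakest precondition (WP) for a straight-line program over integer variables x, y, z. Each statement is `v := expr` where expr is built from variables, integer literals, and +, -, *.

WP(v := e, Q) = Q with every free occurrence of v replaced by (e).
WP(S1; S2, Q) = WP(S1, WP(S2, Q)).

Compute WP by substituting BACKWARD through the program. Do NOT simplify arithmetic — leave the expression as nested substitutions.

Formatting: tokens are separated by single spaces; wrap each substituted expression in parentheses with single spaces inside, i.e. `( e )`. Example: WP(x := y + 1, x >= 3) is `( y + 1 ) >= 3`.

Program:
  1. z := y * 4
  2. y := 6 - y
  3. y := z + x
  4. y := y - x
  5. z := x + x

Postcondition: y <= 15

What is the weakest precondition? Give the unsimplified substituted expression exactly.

Answer: ( ( ( y * 4 ) + x ) - x ) <= 15

Derivation:
post: y <= 15
stmt 5: z := x + x  -- replace 0 occurrence(s) of z with (x + x)
  => y <= 15
stmt 4: y := y - x  -- replace 1 occurrence(s) of y with (y - x)
  => ( y - x ) <= 15
stmt 3: y := z + x  -- replace 1 occurrence(s) of y with (z + x)
  => ( ( z + x ) - x ) <= 15
stmt 2: y := 6 - y  -- replace 0 occurrence(s) of y with (6 - y)
  => ( ( z + x ) - x ) <= 15
stmt 1: z := y * 4  -- replace 1 occurrence(s) of z with (y * 4)
  => ( ( ( y * 4 ) + x ) - x ) <= 15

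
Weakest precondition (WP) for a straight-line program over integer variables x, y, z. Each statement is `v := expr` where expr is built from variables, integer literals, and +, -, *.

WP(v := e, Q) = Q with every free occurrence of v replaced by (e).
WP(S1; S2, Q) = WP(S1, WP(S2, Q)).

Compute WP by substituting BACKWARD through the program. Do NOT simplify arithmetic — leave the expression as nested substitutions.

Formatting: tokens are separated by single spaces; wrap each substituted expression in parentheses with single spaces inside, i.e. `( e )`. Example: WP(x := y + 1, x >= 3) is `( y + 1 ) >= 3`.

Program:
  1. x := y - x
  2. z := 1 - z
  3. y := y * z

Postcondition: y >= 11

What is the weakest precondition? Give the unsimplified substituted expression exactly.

Answer: ( y * ( 1 - z ) ) >= 11

Derivation:
post: y >= 11
stmt 3: y := y * z  -- replace 1 occurrence(s) of y with (y * z)
  => ( y * z ) >= 11
stmt 2: z := 1 - z  -- replace 1 occurrence(s) of z with (1 - z)
  => ( y * ( 1 - z ) ) >= 11
stmt 1: x := y - x  -- replace 0 occurrence(s) of x with (y - x)
  => ( y * ( 1 - z ) ) >= 11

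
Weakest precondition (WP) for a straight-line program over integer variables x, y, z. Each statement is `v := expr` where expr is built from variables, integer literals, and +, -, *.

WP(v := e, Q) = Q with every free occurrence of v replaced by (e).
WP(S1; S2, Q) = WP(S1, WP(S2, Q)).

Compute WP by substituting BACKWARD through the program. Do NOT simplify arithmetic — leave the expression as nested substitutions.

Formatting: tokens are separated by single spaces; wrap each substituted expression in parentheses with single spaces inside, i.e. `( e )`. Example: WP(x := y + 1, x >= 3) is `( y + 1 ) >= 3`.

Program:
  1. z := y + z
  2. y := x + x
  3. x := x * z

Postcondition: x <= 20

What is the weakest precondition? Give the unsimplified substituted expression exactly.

Answer: ( x * ( y + z ) ) <= 20

Derivation:
post: x <= 20
stmt 3: x := x * z  -- replace 1 occurrence(s) of x with (x * z)
  => ( x * z ) <= 20
stmt 2: y := x + x  -- replace 0 occurrence(s) of y with (x + x)
  => ( x * z ) <= 20
stmt 1: z := y + z  -- replace 1 occurrence(s) of z with (y + z)
  => ( x * ( y + z ) ) <= 20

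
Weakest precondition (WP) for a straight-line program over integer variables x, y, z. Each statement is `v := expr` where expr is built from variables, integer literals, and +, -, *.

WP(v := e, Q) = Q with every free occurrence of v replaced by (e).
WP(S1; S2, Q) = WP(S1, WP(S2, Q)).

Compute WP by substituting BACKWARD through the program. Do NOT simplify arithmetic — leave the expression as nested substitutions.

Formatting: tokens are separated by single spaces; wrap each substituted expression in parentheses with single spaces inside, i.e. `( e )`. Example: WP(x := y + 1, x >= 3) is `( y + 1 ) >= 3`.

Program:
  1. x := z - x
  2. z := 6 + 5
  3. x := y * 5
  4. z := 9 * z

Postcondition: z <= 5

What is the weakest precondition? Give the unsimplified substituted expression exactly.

post: z <= 5
stmt 4: z := 9 * z  -- replace 1 occurrence(s) of z with (9 * z)
  => ( 9 * z ) <= 5
stmt 3: x := y * 5  -- replace 0 occurrence(s) of x with (y * 5)
  => ( 9 * z ) <= 5
stmt 2: z := 6 + 5  -- replace 1 occurrence(s) of z with (6 + 5)
  => ( 9 * ( 6 + 5 ) ) <= 5
stmt 1: x := z - x  -- replace 0 occurrence(s) of x with (z - x)
  => ( 9 * ( 6 + 5 ) ) <= 5

Answer: ( 9 * ( 6 + 5 ) ) <= 5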